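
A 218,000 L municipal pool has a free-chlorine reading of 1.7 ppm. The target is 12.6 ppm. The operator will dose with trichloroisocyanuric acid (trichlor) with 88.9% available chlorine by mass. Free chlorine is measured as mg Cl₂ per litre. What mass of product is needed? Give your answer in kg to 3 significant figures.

Chlorine deficit: 12.6 − 1.7 = 10.9 ppm = 10.9 mg/L as Cl₂.
Cl₂ equivalent needed: 10.9 mg/L × 218,000 L = 2,376,000 mg = 2376 g.
Product at 88.9% available chlorine: 2376 / 0.889 = 2673 g.

2.67 kg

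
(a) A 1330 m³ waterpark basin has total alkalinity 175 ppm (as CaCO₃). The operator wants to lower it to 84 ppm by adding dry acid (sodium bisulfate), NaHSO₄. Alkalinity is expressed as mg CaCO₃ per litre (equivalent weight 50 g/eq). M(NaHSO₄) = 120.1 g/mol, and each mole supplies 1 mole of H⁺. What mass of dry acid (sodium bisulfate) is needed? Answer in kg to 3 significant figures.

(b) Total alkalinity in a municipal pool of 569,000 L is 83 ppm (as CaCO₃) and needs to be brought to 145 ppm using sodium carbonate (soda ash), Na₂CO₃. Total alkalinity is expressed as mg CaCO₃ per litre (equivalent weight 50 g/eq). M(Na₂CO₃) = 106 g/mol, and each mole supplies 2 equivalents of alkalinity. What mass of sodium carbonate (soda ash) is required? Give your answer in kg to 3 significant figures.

(a) Volume: 1330 m³ = 1,330,000 L.
(a) Alkalinity to neutralize: (175 − 84) = 91 mg/L as CaCO₃ × 1,330,000 L = 121,000 g as CaCO₃.
(a) Equivalents of H⁺ required: 121,000 ÷ 50 g/eq = 2421 eq = 2421 mol NaHSO₄.
(a) Mass of NaHSO₄: 2421 × 120.1 = 290,700 g.

(b) Alkalinity to add: (145 − 83) = 62 mg/L as CaCO₃ × 569,000 L = 35,280 g as CaCO₃.
(b) Equivalents: 35,280 g ÷ 50 g/eq = 705.6 eq.
(b) Each mole of Na₂CO₃ supplies 2 eq, so 705.6 / 2 = 352.8 mol.
(b) Mass: 352.8 mol × 106 g/mol = 37,390 g.

(a) 291 kg; (b) 37.4 kg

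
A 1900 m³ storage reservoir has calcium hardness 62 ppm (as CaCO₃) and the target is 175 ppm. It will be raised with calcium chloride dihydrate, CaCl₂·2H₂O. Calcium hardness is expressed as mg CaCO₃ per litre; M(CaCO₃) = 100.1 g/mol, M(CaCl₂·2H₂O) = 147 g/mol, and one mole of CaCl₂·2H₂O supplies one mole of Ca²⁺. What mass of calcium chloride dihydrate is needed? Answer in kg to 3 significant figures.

315 kg

Volume: 1900 m³ = 1,900,000 L.
Hardness to add: (175 − 62) = 113 mg/L as CaCO₃ × 1,900,000 L = 214,700 g as CaCO₃.
Moles of Ca²⁺ (1 mol Ca²⁺ ≡ 1 mol CaCO₃): 214,700 / 100.1 g/mol = 2145 mol.
Mass of CaCl₂·2H₂O: 2145 × 147 = 315,300 g.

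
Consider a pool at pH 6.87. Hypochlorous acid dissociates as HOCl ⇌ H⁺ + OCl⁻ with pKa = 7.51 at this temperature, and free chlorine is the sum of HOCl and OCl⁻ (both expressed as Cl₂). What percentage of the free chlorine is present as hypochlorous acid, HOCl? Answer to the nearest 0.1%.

81.4%

[OCl⁻]/[HOCl] = 10^(pH − pKa) = 10^(6.87 − 7.51) = 10^-0.64 = 0.2291.
Fraction as HOCl = 1 / (1 + 0.2291) = 0.8136.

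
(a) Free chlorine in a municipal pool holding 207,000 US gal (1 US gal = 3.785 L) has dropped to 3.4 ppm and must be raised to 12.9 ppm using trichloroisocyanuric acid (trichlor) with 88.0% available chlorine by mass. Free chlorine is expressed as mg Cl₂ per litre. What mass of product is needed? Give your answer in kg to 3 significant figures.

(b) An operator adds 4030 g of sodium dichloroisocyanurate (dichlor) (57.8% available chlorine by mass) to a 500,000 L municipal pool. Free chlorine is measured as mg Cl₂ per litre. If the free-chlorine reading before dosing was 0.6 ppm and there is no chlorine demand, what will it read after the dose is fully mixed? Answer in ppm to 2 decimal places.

(a) 8.46 kg; (b) 5.26 ppm

(a) Volume: 207,000 US gal × 3.785 L/gal = 783,495 L.
(a) Chlorine deficit: 12.9 − 3.4 = 9.5 ppm = 9.5 mg/L as Cl₂.
(a) Cl₂ equivalent needed: 9.5 mg/L × 783,495 L = 7,443,000 mg = 7443 g.
(a) Product at 88.0% available chlorine: 7443 / 0.88 = 8458 g.

(b) Available chlorine delivered: 4030 g × 0.578 = 2329 g as Cl₂.
(b) Concentration rise: 2329 g / 500,000 L = 4.659 mg/L = 4.66 ppm.
(b) Final FC: 0.6 + 4.66 = 5.26 ppm.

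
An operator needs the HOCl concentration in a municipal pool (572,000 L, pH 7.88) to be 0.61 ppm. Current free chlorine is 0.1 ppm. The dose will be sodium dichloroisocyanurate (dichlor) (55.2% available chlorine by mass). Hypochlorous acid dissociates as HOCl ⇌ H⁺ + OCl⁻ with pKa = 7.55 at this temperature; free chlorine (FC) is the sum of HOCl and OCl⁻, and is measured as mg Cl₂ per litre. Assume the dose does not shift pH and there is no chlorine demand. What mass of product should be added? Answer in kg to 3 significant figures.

[OCl⁻]/[HOCl] = 10^(pH − pKa) = 10^(7.88 − 7.55) = 2.138; fraction as HOCl = 1/(1 + 2.138) = 0.3187.
Free chlorine required for 0.61 ppm HOCl: 0.61 / 0.3187 = 1.914 ppm.
FC to add: 1.914 − 0.1 = 1.814 mg/L as Cl₂.
Cl₂ equivalent: 1.814 mg/L × 572,000 L = 1038 g.
Product at 55.2% available Cl: 1038 / 0.552 = 1880 g.

1.88 kg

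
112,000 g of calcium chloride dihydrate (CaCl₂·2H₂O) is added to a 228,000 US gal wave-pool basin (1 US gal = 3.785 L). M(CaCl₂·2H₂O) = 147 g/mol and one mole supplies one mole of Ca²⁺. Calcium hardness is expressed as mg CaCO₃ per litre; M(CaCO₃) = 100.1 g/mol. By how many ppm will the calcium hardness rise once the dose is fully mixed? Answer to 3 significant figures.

88.4 ppm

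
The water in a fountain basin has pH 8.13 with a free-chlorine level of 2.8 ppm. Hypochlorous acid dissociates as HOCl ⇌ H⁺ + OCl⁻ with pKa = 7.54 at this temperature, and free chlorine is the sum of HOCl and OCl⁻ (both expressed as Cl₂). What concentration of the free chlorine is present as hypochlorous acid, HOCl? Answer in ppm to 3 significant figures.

0.573 ppm

[OCl⁻]/[HOCl] = 10^(pH − pKa) = 10^(8.13 − 7.54) = 10^0.59 = 3.89.
Fraction as HOCl = 1 / (1 + 3.89) = 0.2045.
HOCl = 0.2045 × 2.8 ppm = 0.5725 ppm.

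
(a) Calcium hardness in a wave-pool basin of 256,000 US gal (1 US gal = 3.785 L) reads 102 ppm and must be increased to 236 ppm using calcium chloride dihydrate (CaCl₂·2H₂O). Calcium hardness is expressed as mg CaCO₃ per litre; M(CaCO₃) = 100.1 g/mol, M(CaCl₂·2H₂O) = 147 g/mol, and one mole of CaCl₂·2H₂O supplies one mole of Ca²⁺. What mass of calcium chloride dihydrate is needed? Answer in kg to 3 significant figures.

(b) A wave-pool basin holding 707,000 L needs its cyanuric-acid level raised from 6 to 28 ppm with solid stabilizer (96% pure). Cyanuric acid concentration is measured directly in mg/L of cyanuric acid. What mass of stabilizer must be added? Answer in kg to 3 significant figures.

(a) 191 kg; (b) 16.2 kg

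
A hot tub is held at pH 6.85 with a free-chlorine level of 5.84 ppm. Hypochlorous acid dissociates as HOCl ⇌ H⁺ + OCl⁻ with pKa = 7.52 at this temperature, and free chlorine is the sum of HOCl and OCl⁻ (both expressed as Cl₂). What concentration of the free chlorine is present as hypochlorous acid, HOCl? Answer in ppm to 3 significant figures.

[OCl⁻]/[HOCl] = 10^(pH − pKa) = 10^(6.85 − 7.52) = 10^-0.67 = 0.2138.
Fraction as HOCl = 1 / (1 + 0.2138) = 0.8239.
HOCl = 0.8239 × 5.84 ppm = 4.811 ppm.

4.81 ppm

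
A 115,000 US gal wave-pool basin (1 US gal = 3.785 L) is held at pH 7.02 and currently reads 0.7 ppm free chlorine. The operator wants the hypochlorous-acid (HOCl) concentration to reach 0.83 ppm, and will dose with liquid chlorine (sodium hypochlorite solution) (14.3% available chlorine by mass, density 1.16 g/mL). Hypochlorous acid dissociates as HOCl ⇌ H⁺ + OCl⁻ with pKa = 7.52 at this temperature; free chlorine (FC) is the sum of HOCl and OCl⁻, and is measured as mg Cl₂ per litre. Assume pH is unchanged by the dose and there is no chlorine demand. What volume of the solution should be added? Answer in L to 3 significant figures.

1.03 L

Volume: 115,000 US gal × 3.785 L/gal = 435,275 L.
[OCl⁻]/[HOCl] = 10^(pH − pKa) = 10^(7.02 − 7.52) = 0.3162; fraction as HOCl = 1/(1 + 0.3162) = 0.7597.
Free chlorine required for 0.83 ppm HOCl: 0.83 / 0.7597 = 1.092 ppm.
FC to add: 1.092 − 0.7 = 0.3925 mg/L as Cl₂.
Cl₂ equivalent: 0.3925 mg/L × 435,275 L = 170.8 g.
Product at 14.3% available Cl: 170.8 / 0.143 = 1195 g.
Volume: 1195 g ÷ 1.16 g/mL = 1030 mL.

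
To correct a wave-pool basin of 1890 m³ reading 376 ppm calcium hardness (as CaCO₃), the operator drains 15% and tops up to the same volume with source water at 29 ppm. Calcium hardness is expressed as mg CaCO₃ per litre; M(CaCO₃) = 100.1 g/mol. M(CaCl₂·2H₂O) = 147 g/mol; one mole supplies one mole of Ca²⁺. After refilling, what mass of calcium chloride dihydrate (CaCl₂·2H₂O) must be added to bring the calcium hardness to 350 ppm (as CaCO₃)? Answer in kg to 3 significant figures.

Volume: 1890 m³ = 1,890,000 L.
After draining 15% and refilling: 376 × 0.85 + 29 × 0.15 = 323.95 ppm.
Deficit to target: 350 − 323.95 = 26.05 mg/L.
As CaCO₃: 26.05 mg/L × 1,890,000 L = 49,230 g; ÷ 100.1 = 491.9 mol Ca²⁺.
Mass: 491.9 × 147 = 72,300 g.

72.3 kg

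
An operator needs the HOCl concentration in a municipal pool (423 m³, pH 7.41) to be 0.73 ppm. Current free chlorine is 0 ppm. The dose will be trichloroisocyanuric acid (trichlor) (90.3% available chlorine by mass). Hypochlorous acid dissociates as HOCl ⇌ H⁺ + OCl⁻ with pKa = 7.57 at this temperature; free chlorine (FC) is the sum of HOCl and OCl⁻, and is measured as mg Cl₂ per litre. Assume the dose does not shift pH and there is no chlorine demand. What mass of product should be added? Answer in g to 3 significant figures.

Volume: 423 m³ = 423,000 L.
[OCl⁻]/[HOCl] = 10^(pH − pKa) = 10^(7.41 − 7.57) = 0.6918; fraction as HOCl = 1/(1 + 0.6918) = 0.5911.
Free chlorine required for 0.73 ppm HOCl: 0.73 / 0.5911 = 1.235 ppm.
FC to add: 1.235 − 0 = 1.235 mg/L as Cl₂.
Cl₂ equivalent: 1.235 mg/L × 423,000 L = 522.4 g.
Product at 90.3% available Cl: 522.4 / 0.903 = 578.5 g.

579 g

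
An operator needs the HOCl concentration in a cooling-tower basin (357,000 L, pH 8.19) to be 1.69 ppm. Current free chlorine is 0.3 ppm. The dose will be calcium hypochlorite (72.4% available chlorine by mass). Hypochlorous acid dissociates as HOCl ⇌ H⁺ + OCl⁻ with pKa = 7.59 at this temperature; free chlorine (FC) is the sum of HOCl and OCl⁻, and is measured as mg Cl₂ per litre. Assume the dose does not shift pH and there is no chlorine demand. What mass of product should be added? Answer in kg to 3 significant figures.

4.00 kg

[OCl⁻]/[HOCl] = 10^(pH − pKa) = 10^(8.19 − 7.59) = 3.981; fraction as HOCl = 1/(1 + 3.981) = 0.2008.
Free chlorine required for 1.69 ppm HOCl: 1.69 / 0.2008 = 8.418 ppm.
FC to add: 8.418 − 0.3 = 8.118 mg/L as Cl₂.
Cl₂ equivalent: 8.118 mg/L × 357,000 L = 2898 g.
Product at 72.4% available Cl: 2898 / 0.724 = 4003 g.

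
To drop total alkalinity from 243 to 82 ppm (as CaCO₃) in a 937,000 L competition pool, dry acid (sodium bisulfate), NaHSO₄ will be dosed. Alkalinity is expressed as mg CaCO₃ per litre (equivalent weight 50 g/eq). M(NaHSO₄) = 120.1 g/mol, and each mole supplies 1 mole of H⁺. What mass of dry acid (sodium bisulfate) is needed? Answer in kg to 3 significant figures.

362 kg

Alkalinity to neutralize: (243 − 82) = 161 mg/L as CaCO₃ × 937,000 L = 150,900 g as CaCO₃.
Equivalents of H⁺ required: 150,900 ÷ 50 g/eq = 3017 eq = 3017 mol NaHSO₄.
Mass of NaHSO₄: 3017 × 120.1 = 362,400 g.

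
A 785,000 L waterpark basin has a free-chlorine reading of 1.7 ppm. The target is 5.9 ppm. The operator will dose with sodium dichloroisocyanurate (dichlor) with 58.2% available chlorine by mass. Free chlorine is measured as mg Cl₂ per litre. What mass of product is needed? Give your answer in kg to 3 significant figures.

Chlorine deficit: 5.9 − 1.7 = 4.2 ppm = 4.2 mg/L as Cl₂.
Cl₂ equivalent needed: 4.2 mg/L × 785,000 L = 3,297,000 mg = 3297 g.
Product at 58.2% available chlorine: 3297 / 0.582 = 5665 g.

5.66 kg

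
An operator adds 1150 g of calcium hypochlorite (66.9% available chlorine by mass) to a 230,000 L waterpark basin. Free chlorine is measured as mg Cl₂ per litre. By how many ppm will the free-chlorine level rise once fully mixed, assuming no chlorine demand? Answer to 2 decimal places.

Available chlorine delivered: 1150 g × 0.669 = 769.4 g as Cl₂.
Concentration rise: 769.4 g / 230,000 L = 3.345 mg/L = 3.35 ppm.

3.35 ppm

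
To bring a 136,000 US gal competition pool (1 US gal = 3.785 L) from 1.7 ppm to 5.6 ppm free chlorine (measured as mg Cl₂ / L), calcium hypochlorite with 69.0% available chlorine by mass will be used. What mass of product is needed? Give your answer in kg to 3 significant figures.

2.91 kg

Volume: 136,000 US gal × 3.785 L/gal = 514,760 L.
Chlorine deficit: 5.6 − 1.7 = 3.9 ppm = 3.9 mg/L as Cl₂.
Cl₂ equivalent needed: 3.9 mg/L × 514,760 L = 2,008,000 mg = 2008 g.
Product at 69.0% available chlorine: 2008 / 0.69 = 2910 g.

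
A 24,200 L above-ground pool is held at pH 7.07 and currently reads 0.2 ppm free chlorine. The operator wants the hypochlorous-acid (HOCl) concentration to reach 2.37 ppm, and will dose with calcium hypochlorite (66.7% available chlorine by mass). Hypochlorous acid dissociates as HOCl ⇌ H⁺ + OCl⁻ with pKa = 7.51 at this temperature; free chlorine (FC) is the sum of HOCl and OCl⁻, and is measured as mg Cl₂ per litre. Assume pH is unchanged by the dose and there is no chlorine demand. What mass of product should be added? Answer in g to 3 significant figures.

[OCl⁻]/[HOCl] = 10^(pH − pKa) = 10^(7.07 − 7.51) = 0.3631; fraction as HOCl = 1/(1 + 0.3631) = 0.7336.
Free chlorine required for 2.37 ppm HOCl: 2.37 / 0.7336 = 3.23 ppm.
FC to add: 3.23 − 0.2 = 3.03 mg/L as Cl₂.
Cl₂ equivalent: 3.03 mg/L × 24,200 L = 73.34 g.
Product at 66.7% available Cl: 73.34 / 0.667 = 110 g.

110 g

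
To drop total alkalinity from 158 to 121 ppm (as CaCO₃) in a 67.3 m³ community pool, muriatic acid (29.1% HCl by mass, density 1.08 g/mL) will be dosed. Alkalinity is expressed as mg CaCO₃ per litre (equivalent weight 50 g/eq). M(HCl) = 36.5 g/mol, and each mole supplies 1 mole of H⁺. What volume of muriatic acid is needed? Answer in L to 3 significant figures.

5.78 L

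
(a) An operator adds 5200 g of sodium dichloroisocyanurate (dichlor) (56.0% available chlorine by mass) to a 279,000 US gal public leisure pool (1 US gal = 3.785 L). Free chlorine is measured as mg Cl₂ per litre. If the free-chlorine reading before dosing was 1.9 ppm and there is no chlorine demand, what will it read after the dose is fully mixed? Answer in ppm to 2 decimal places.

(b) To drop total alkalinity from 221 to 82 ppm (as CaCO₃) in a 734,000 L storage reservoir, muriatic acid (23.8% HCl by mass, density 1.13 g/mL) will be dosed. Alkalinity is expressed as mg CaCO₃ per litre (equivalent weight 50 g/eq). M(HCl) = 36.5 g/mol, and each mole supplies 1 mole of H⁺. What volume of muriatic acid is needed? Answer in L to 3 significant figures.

(a) Volume: 279,000 US gal × 3.785 L/gal = 1,056,015 L.
(a) Available chlorine delivered: 5200 g × 0.56 = 2912 g as Cl₂.
(a) Concentration rise: 2912 g / 1,056,015 L = 2.758 mg/L = 2.76 ppm.
(a) Final FC: 1.9 + 2.76 = 4.66 ppm.

(b) Alkalinity to neutralize: (221 − 82) = 139 mg/L as CaCO₃ × 734,000 L = 102,000 g as CaCO₃.
(b) Equivalents of H⁺ required: 102,000 ÷ 50 g/eq = 2041 eq = 2041 mol HCl.
(b) Mass of HCl: 2041 × 36.5 = 74,480 g.
(b) Mass of 23.8% solution: 74,480 / 0.238 = 312,900 g.
(b) Volume: 312,900 g ÷ 1.13 g/mL = 276,900 mL.

(a) 4.66 ppm; (b) 277 L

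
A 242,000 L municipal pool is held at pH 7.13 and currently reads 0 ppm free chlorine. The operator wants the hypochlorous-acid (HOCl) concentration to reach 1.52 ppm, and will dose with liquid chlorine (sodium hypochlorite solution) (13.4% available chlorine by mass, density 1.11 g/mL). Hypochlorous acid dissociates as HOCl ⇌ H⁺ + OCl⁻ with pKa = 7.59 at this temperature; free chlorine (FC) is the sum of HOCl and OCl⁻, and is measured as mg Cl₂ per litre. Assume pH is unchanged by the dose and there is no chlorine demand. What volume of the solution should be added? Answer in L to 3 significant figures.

3.33 L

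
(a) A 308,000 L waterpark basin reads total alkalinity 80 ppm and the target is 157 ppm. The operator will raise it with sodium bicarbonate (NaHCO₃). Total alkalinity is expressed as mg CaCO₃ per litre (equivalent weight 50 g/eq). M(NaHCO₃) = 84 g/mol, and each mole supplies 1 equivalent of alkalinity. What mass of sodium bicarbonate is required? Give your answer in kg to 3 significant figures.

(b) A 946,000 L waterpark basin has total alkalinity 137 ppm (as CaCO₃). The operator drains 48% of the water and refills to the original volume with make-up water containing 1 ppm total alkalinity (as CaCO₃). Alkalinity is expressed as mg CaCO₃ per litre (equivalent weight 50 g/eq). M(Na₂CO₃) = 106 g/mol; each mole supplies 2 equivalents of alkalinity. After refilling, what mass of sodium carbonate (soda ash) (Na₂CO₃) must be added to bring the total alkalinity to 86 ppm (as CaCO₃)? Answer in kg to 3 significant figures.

(a) 39.8 kg; (b) 14.3 kg

(a) Alkalinity to add: (157 − 80) = 77 mg/L as CaCO₃ × 308,000 L = 23,720 g as CaCO₃.
(a) Equivalents: 23,720 g ÷ 50 g/eq = 474.3 eq.
(a) NaHCO₃ supplies 1 eq per mole → 474.3 mol.
(a) Mass: 474.3 mol × 84 g/mol = 39,840 g.

(b) After draining 48% and refilling: 137 × 0.52 + 1 × 0.48 = 71.72 ppm.
(b) Deficit to target: 86 − 71.72 = 14.28 mg/L.
(b) As CaCO₃: 14.28 mg/L × 946,000 L = 13,510 g; ÷ 50 g/eq ÷ 2 = 135.1 mol Na₂CO₃.
(b) Mass: 135.1 × 106 = 14,320 g.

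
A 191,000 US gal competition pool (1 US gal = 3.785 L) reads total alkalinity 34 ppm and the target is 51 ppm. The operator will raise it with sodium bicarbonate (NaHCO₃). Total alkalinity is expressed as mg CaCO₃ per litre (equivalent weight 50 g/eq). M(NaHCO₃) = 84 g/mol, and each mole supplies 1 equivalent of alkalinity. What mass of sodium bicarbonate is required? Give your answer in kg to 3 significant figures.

Volume: 191,000 US gal × 3.785 L/gal = 722,935 L.
Alkalinity to add: (51 − 34) = 17 mg/L as CaCO₃ × 722,935 L = 12,290 g as CaCO₃.
Equivalents: 12,290 g ÷ 50 g/eq = 245.8 eq.
NaHCO₃ supplies 1 eq per mole → 245.8 mol.
Mass: 245.8 mol × 84 g/mol = 20,650 g.

20.6 kg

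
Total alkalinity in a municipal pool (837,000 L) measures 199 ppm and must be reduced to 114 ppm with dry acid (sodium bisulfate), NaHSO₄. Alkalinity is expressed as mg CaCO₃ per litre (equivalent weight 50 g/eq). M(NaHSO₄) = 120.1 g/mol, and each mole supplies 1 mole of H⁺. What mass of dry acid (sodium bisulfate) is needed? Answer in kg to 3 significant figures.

171 kg

Alkalinity to neutralize: (199 − 114) = 85 mg/L as CaCO₃ × 837,000 L = 71,140 g as CaCO₃.
Equivalents of H⁺ required: 71,140 ÷ 50 g/eq = 1423 eq = 1423 mol NaHSO₄.
Mass of NaHSO₄: 1423 × 120.1 = 170,900 g.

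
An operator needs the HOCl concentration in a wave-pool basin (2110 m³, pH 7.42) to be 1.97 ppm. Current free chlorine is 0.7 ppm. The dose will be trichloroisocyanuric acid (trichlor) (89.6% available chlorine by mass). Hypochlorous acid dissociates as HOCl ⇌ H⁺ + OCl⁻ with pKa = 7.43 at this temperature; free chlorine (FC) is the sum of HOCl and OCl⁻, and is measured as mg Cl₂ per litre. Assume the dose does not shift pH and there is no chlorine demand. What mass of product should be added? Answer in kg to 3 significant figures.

7.52 kg

Volume: 2110 m³ = 2,110,000 L.
[OCl⁻]/[HOCl] = 10^(pH − pKa) = 10^(7.42 − 7.43) = 0.9772; fraction as HOCl = 1/(1 + 0.9772) = 0.5058.
Free chlorine required for 1.97 ppm HOCl: 1.97 / 0.5058 = 3.895 ppm.
FC to add: 3.895 − 0.7 = 3.195 mg/L as Cl₂.
Cl₂ equivalent: 3.195 mg/L × 2,110,000 L = 6742 g.
Product at 89.6% available Cl: 6742 / 0.896 = 7524 g.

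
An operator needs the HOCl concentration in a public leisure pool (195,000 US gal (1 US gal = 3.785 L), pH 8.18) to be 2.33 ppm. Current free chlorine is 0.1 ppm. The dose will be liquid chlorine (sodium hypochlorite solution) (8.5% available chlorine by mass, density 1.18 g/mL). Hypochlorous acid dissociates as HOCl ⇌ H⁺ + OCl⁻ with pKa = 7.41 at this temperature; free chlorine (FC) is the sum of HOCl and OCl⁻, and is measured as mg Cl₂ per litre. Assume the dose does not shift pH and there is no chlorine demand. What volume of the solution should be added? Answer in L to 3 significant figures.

117 L

Volume: 195,000 US gal × 3.785 L/gal = 738,075 L.
[OCl⁻]/[HOCl] = 10^(pH − pKa) = 10^(8.18 − 7.41) = 5.888; fraction as HOCl = 1/(1 + 5.888) = 0.1452.
Free chlorine required for 2.33 ppm HOCl: 2.33 / 0.1452 = 16.05 ppm.
FC to add: 16.05 − 0.1 = 15.95 mg/L as Cl₂.
Cl₂ equivalent: 15.95 mg/L × 738,075 L = 11,770 g.
Product at 8.5% available Cl: 11,770 / 0.085 = 138,500 g.
Volume: 138,500 g ÷ 1.18 g/mL = 117,400 mL.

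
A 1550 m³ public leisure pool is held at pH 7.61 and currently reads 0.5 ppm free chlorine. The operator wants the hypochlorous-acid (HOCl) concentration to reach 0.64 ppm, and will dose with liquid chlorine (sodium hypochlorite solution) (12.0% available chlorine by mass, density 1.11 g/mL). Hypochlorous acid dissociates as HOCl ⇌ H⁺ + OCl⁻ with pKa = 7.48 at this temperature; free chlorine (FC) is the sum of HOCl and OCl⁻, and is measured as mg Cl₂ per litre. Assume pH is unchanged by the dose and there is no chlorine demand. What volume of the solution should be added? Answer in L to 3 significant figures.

Volume: 1550 m³ = 1,550,000 L.
[OCl⁻]/[HOCl] = 10^(pH − pKa) = 10^(7.61 − 7.48) = 1.349; fraction as HOCl = 1/(1 + 1.349) = 0.4257.
Free chlorine required for 0.64 ppm HOCl: 0.64 / 0.4257 = 1.503 ppm.
FC to add: 1.503 − 0.5 = 1.003 mg/L as Cl₂.
Cl₂ equivalent: 1.003 mg/L × 1,550,000 L = 1555 g.
Product at 12.0% available Cl: 1555 / 0.12 = 12,960 g.
Volume: 12,960 g ÷ 1.11 g/mL = 11,680 mL.

11.7 L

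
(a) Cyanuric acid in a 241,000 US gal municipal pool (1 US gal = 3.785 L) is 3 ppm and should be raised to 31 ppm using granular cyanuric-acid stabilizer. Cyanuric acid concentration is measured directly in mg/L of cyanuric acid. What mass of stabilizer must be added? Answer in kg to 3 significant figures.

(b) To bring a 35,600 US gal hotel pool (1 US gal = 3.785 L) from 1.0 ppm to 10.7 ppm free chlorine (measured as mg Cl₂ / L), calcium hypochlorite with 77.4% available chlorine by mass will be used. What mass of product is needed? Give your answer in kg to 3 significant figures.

(a) Volume: 241,000 US gal × 3.785 L/gal = 912,185 L.
(a) CYA to add: (31 − 3) = 28 mg/L × 912,185 L = 25,540 g cyanuric acid.

(b) Volume: 35,600 US gal × 3.785 L/gal = 134,746 L.
(b) Chlorine deficit: 10.7 − 1.0 = 9.7 ppm = 9.7 mg/L as Cl₂.
(b) Cl₂ equivalent needed: 9.7 mg/L × 134,746 L = 1,307,000 mg = 1307 g.
(b) Product at 77.4% available chlorine: 1307 / 0.774 = 1689 g.

(a) 25.5 kg; (b) 1.69 kg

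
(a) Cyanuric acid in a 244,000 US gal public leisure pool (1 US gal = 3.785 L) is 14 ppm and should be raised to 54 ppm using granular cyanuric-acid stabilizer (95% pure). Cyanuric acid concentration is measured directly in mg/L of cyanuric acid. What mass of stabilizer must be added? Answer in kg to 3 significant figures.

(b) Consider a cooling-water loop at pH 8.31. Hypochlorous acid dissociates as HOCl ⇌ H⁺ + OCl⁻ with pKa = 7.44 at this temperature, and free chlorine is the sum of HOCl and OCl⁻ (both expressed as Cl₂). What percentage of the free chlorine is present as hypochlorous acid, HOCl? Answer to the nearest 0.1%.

(a) 38.9 kg; (b) 11.9%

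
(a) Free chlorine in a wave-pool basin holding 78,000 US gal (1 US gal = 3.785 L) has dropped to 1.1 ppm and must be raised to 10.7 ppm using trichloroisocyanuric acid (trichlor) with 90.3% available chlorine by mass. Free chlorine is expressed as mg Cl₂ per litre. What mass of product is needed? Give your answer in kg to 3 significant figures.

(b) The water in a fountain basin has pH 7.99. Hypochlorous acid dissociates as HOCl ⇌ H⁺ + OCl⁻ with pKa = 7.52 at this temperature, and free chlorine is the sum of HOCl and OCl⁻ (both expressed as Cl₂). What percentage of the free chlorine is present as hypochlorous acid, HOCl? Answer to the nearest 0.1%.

(a) 3.14 kg; (b) 25.3%

(a) Volume: 78,000 US gal × 3.785 L/gal = 295,230 L.
(a) Chlorine deficit: 10.7 − 1.1 = 9.6 ppm = 9.6 mg/L as Cl₂.
(a) Cl₂ equivalent needed: 9.6 mg/L × 295,230 L = 2,834,000 mg = 2834 g.
(a) Product at 90.3% available chlorine: 2834 / 0.903 = 3139 g.

(b) [OCl⁻]/[HOCl] = 10^(pH − pKa) = 10^(7.99 − 7.52) = 10^0.47 = 2.951.
(b) Fraction as HOCl = 1 / (1 + 2.951) = 0.2531.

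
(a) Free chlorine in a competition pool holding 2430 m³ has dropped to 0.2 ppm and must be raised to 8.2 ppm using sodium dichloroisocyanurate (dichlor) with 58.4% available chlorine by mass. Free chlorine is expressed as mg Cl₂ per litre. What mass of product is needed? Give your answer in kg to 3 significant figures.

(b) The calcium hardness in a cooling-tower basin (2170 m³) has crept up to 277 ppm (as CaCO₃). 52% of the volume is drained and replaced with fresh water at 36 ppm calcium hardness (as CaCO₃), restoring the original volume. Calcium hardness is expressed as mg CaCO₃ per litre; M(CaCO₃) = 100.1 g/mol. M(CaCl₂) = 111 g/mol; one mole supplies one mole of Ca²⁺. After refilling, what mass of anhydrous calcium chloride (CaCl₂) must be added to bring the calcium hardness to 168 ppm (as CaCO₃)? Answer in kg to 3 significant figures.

(a) Volume: 2430 m³ = 2,430,000 L.
(a) Chlorine deficit: 8.2 − 0.2 = 8 ppm = 8 mg/L as Cl₂.
(a) Cl₂ equivalent needed: 8 mg/L × 2,430,000 L = 19,440,000 mg = 19,440 g.
(a) Product at 58.4% available chlorine: 19,440 / 0.584 = 33,290 g.

(b) Volume: 2170 m³ = 2,170,000 L.
(b) After draining 52% and refilling: 277 × 0.48 + 36 × 0.52 = 151.68 ppm.
(b) Deficit to target: 168 − 151.68 = 16.32 mg/L.
(b) As CaCO₃: 16.32 mg/L × 2,170,000 L = 35,410 g; ÷ 100.1 = 353.8 mol Ca²⁺.
(b) Mass: 353.8 × 111 = 39,270 g.

(a) 33.3 kg; (b) 39.3 kg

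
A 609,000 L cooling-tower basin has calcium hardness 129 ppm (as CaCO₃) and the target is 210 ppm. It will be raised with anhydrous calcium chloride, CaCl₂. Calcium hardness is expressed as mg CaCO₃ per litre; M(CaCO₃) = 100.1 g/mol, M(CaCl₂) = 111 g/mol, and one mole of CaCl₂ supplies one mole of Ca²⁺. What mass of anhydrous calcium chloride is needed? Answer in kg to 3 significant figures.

54.7 kg

Hardness to add: (210 − 129) = 81 mg/L as CaCO₃ × 609,000 L = 49,330 g as CaCO₃.
Moles of Ca²⁺ (1 mol Ca²⁺ ≡ 1 mol CaCO₃): 49,330 / 100.1 g/mol = 492.8 mol.
Mass of CaCl₂: 492.8 × 111 = 54,700 g.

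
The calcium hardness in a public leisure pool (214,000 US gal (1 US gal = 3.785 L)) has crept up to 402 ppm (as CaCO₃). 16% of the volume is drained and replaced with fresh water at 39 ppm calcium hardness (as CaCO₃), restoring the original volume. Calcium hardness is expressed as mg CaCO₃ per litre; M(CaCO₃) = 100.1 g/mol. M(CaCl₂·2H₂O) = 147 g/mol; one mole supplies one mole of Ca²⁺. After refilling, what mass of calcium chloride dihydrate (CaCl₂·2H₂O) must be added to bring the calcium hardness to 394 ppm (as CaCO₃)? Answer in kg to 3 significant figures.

Volume: 214,000 US gal × 3.785 L/gal = 809,990 L.
After draining 16% and refilling: 402 × 0.84 + 39 × 0.16 = 343.92 ppm.
Deficit to target: 394 − 343.92 = 50.08 mg/L.
As CaCO₃: 50.08 mg/L × 809,990 L = 40,560 g; ÷ 100.1 = 405.2 mol Ca²⁺.
Mass: 405.2 × 147 = 59,570 g.

59.6 kg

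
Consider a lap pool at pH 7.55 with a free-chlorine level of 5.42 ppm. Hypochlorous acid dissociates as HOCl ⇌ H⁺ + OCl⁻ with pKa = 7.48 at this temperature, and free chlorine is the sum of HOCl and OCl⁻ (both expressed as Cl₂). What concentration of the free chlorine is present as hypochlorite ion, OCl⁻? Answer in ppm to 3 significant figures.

[OCl⁻]/[HOCl] = 10^(pH − pKa) = 10^(7.55 − 7.48) = 10^0.07 = 1.175.
Fraction as HOCl = 1 / (1 + 1.175) = 0.4598.
OCl⁻ = (1 − 0.4598) × 5.42 ppm = 2.928 ppm.

2.93 ppm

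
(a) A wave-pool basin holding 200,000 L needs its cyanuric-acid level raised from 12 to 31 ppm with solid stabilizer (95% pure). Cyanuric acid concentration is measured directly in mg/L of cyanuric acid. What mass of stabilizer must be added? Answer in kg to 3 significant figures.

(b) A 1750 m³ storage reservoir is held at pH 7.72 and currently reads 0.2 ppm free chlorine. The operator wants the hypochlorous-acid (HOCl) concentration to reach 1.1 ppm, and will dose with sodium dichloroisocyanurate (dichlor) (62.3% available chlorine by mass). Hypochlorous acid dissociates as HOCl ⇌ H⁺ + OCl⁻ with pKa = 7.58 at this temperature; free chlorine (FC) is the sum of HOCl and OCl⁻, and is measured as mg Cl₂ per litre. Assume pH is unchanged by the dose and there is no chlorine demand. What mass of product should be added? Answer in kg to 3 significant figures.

(a) CYA to add: (31 − 12) = 19 mg/L × 200,000 L = 3800 g cyanuric acid.
(a) At 95% purity: 3800 / 0.95 = 4000 g product.

(b) Volume: 1750 m³ = 1,750,000 L.
(b) [OCl⁻]/[HOCl] = 10^(pH − pKa) = 10^(7.72 − 7.58) = 1.38; fraction as HOCl = 1/(1 + 1.38) = 0.4201.
(b) Free chlorine required for 1.1 ppm HOCl: 1.1 / 0.4201 = 2.618 ppm.
(b) FC to add: 2.618 − 0.2 = 2.418 mg/L as Cl₂.
(b) Cl₂ equivalent: 2.418 mg/L × 1,750,000 L = 4232 g.
(b) Product at 62.3% available Cl: 4232 / 0.623 = 6793 g.

(a) 4.00 kg; (b) 6.79 kg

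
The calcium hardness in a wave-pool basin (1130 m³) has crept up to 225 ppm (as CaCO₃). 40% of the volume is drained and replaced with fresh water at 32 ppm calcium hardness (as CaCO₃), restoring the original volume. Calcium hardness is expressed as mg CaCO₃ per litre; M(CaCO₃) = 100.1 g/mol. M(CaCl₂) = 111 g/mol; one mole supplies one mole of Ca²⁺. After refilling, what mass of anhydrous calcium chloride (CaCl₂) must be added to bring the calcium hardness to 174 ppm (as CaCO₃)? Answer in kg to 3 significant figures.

32.8 kg

Volume: 1130 m³ = 1,130,000 L.
After draining 40% and refilling: 225 × 0.60 + 32 × 0.40 = 147.8 ppm.
Deficit to target: 174 − 147.8 = 26.2 mg/L.
As CaCO₃: 26.2 mg/L × 1,130,000 L = 29,610 g; ÷ 100.1 = 295.8 mol Ca²⁺.
Mass: 295.8 × 111 = 32,830 g.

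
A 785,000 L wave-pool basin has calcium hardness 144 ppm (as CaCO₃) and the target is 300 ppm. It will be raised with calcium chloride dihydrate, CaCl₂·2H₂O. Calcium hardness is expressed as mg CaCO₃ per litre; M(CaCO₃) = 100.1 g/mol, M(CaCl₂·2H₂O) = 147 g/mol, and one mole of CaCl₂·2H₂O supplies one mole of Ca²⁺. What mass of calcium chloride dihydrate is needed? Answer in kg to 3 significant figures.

180 kg

Hardness to add: (300 − 144) = 156 mg/L as CaCO₃ × 785,000 L = 122,500 g as CaCO₃.
Moles of Ca²⁺ (1 mol Ca²⁺ ≡ 1 mol CaCO₃): 122,500 / 100.1 g/mol = 1223 mol.
Mass of CaCl₂·2H₂O: 1223 × 147 = 179,800 g.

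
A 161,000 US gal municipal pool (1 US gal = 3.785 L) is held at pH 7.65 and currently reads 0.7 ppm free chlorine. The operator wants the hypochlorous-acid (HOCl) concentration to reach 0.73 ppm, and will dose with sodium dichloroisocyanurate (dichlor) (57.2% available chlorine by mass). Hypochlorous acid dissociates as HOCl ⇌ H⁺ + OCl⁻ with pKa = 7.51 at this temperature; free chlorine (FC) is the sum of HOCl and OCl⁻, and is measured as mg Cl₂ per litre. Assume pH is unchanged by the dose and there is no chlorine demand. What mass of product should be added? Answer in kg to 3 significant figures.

Volume: 161,000 US gal × 3.785 L/gal = 609,385 L.
[OCl⁻]/[HOCl] = 10^(pH − pKa) = 10^(7.65 − 7.51) = 1.38; fraction as HOCl = 1/(1 + 1.38) = 0.4201.
Free chlorine required for 0.73 ppm HOCl: 0.73 / 0.4201 = 1.738 ppm.
FC to add: 1.738 − 0.7 = 1.038 mg/L as Cl₂.
Cl₂ equivalent: 1.038 mg/L × 609,385 L = 632.3 g.
Product at 57.2% available Cl: 632.3 / 0.572 = 1106 g.

1.11 kg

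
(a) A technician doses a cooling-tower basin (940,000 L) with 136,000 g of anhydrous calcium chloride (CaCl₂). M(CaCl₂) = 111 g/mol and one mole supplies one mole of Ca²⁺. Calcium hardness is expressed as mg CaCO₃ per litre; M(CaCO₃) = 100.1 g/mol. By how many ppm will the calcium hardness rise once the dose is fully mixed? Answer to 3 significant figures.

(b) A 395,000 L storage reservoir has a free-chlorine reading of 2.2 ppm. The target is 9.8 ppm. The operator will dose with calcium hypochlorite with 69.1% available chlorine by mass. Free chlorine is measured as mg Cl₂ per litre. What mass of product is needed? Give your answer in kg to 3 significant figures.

(a) Moles of Ca²⁺: 136,000 g ÷ 111 g/mol = 1225 mol.
(a) As CaCO₃: 1225 mol × 100.1 g/mol = 122,600 g.
(a) Rise: 122,600 g / 940,000 L × 1000 = 130.5 mg/L.

(b) Chlorine deficit: 9.8 − 2.2 = 7.6 ppm = 7.6 mg/L as Cl₂.
(b) Cl₂ equivalent needed: 7.6 mg/L × 395,000 L = 3,002,000 mg = 3002 g.
(b) Product at 69.1% available chlorine: 3002 / 0.691 = 4344 g.

(a) 130 ppm; (b) 4.34 kg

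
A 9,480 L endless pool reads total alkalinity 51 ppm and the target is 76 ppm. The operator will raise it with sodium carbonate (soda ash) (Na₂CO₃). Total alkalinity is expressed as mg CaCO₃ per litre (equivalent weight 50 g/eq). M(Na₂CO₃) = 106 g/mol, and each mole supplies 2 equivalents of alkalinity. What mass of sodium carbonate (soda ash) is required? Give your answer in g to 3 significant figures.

Alkalinity to add: (76 − 51) = 25 mg/L as CaCO₃ × 9,480 L = 237 g as CaCO₃.
Equivalents: 237 g ÷ 50 g/eq = 4.74 eq.
Each mole of Na₂CO₃ supplies 2 eq, so 4.74 / 2 = 2.37 mol.
Mass: 2.37 mol × 106 g/mol = 251.2 g.

251 g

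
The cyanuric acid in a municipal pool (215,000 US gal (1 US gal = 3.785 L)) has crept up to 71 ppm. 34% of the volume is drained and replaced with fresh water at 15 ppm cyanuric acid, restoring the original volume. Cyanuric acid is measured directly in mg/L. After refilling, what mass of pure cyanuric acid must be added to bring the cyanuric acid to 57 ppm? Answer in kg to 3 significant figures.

4.10 kg

Volume: 215,000 US gal × 3.785 L/gal = 813,775 L.
After draining 34% and refilling: 71 × 0.66 + 15 × 0.34 = 51.96 ppm.
Deficit to target: 57 − 51.96 = 5.04 mg/L.
Mass: 5.04 mg/L × 813,775 L = 4101 g cyanuric acid.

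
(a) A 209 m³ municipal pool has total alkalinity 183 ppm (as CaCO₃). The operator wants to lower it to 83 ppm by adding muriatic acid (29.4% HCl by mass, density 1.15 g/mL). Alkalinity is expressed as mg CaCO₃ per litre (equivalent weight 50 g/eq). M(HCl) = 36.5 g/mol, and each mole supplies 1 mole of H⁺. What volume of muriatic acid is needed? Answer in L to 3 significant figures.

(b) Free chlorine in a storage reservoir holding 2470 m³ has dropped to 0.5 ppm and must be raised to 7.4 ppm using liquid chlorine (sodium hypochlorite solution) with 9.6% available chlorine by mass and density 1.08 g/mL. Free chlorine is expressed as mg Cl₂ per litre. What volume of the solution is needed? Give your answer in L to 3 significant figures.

(a) Volume: 209 m³ = 209,000 L.
(a) Alkalinity to neutralize: (183 − 83) = 100 mg/L as CaCO₃ × 209,000 L = 20,900 g as CaCO₃.
(a) Equivalents of H⁺ required: 20,900 ÷ 50 g/eq = 418 eq = 418 mol HCl.
(a) Mass of HCl: 418 × 36.5 = 15,260 g.
(a) Mass of 29.4% solution: 15,260 / 0.294 = 51,890 g.
(a) Volume: 51,890 g ÷ 1.15 g/mL = 45,130 mL.

(b) Volume: 2470 m³ = 2,470,000 L.
(b) Chlorine deficit: 7.4 − 0.5 = 6.9 ppm = 6.9 mg/L as Cl₂.
(b) Cl₂ equivalent needed: 6.9 mg/L × 2,470,000 L = 17,040,000 mg = 17,040 g.
(b) Product at 9.6% available chlorine: 17,040 / 0.096 = 177,500 g.
(b) Volume at density 1.08 g/mL: 177,500 g ÷ 1.08 g/mL = 164,400 mL.

(a) 45.1 L; (b) 164 L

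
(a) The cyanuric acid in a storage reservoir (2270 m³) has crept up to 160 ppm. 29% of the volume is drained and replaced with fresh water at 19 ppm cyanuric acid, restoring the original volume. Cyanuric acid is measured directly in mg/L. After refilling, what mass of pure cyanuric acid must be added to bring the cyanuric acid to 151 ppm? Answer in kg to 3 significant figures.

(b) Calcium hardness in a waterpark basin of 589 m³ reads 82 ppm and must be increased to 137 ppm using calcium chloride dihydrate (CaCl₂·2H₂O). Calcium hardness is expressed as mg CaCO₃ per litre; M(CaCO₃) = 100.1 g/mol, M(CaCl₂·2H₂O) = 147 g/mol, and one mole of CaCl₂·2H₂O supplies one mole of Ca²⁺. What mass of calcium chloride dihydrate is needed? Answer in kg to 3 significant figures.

(a) Volume: 2270 m³ = 2,270,000 L.
(a) After draining 29% and refilling: 160 × 0.71 + 19 × 0.29 = 119.11 ppm.
(a) Deficit to target: 151 − 119.11 = 31.89 mg/L.
(a) Mass: 31.89 mg/L × 2,270,000 L = 72,390 g cyanuric acid.

(b) Volume: 589 m³ = 589,000 L.
(b) Hardness to add: (137 − 82) = 55 mg/L as CaCO₃ × 589,000 L = 32,400 g as CaCO₃.
(b) Moles of Ca²⁺ (1 mol Ca²⁺ ≡ 1 mol CaCO₃): 32,400 / 100.1 g/mol = 323.6 mol.
(b) Mass of CaCl₂·2H₂O: 323.6 × 147 = 47,570 g.

(a) 72.4 kg; (b) 47.6 kg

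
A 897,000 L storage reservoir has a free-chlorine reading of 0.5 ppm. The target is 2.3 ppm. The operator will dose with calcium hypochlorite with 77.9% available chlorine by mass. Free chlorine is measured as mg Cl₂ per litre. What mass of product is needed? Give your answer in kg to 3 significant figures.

2.07 kg

Chlorine deficit: 2.3 − 0.5 = 1.8 ppm = 1.8 mg/L as Cl₂.
Cl₂ equivalent needed: 1.8 mg/L × 897,000 L = 1,615,000 mg = 1615 g.
Product at 77.9% available chlorine: 1615 / 0.779 = 2073 g.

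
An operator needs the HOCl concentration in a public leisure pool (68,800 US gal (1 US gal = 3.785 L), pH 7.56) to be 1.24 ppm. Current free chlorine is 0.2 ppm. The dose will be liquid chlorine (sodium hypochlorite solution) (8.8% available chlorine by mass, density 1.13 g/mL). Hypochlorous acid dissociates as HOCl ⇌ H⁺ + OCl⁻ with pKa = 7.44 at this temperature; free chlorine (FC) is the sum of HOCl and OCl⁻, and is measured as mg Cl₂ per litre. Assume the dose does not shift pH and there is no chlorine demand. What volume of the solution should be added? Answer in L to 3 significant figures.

7.00 L

Volume: 68,800 US gal × 3.785 L/gal = 260,408 L.
[OCl⁻]/[HOCl] = 10^(pH − pKa) = 10^(7.56 − 7.44) = 1.318; fraction as HOCl = 1/(1 + 1.318) = 0.4314.
Free chlorine required for 1.24 ppm HOCl: 1.24 / 0.4314 = 2.875 ppm.
FC to add: 2.875 − 0.2 = 2.675 mg/L as Cl₂.
Cl₂ equivalent: 2.675 mg/L × 260,408 L = 696.5 g.
Product at 8.8% available Cl: 696.5 / 0.088 = 7915 g.
Volume: 7915 g ÷ 1.13 g/mL = 7004 mL.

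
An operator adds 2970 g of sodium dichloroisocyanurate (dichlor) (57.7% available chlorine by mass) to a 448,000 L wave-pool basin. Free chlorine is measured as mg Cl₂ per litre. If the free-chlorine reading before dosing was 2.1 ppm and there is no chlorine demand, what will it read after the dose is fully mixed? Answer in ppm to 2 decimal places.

5.93 ppm

Available chlorine delivered: 2970 g × 0.577 = 1714 g as Cl₂.
Concentration rise: 1714 g / 448,000 L = 3.825 mg/L = 3.83 ppm.
Final FC: 2.1 + 3.83 = 5.93 ppm.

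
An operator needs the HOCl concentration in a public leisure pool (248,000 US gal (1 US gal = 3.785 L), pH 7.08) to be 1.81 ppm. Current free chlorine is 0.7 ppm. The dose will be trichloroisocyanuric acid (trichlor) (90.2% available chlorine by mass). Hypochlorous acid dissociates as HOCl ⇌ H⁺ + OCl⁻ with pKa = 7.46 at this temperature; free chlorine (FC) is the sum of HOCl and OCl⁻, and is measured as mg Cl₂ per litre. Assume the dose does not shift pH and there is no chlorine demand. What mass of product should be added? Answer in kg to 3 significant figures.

1.94 kg

Volume: 248,000 US gal × 3.785 L/gal = 938,680 L.
[OCl⁻]/[HOCl] = 10^(pH − pKa) = 10^(7.08 − 7.46) = 0.4169; fraction as HOCl = 1/(1 + 0.4169) = 0.7058.
Free chlorine required for 1.81 ppm HOCl: 1.81 / 0.7058 = 2.565 ppm.
FC to add: 2.565 − 0.7 = 1.865 mg/L as Cl₂.
Cl₂ equivalent: 1.865 mg/L × 938,680 L = 1750 g.
Product at 90.2% available Cl: 1750 / 0.902 = 1940 g.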